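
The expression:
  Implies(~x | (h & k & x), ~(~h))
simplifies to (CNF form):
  h | x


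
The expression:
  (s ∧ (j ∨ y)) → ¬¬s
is always true.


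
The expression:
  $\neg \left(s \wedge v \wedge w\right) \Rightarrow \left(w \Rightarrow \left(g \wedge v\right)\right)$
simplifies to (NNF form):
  $\left(g \wedge v\right) \vee \left(s \wedge v\right) \vee \neg w$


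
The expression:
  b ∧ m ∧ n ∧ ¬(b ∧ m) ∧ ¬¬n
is never true.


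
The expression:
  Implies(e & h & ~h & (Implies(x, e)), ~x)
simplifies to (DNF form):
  True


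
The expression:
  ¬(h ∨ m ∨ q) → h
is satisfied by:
  {q: True, m: True, h: True}
  {q: True, m: True, h: False}
  {q: True, h: True, m: False}
  {q: True, h: False, m: False}
  {m: True, h: True, q: False}
  {m: True, h: False, q: False}
  {h: True, m: False, q: False}


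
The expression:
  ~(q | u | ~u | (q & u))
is never true.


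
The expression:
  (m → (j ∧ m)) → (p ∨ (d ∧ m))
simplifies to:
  p ∨ (d ∧ m) ∨ (m ∧ ¬j)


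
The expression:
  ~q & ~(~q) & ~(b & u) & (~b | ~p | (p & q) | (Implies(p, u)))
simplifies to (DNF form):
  False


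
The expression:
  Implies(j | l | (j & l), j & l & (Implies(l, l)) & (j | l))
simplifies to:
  (j & l) | (~j & ~l)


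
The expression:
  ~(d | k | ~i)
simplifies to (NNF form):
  i & ~d & ~k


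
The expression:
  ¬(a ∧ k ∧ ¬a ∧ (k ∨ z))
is always true.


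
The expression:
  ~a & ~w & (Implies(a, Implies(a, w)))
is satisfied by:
  {w: False, a: False}


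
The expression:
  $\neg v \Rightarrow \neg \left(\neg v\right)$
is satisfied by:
  {v: True}


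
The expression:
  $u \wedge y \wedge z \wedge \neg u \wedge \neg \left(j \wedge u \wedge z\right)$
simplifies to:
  $\text{False}$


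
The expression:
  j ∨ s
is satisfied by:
  {s: True, j: True}
  {s: True, j: False}
  {j: True, s: False}


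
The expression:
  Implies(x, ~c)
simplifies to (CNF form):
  ~c | ~x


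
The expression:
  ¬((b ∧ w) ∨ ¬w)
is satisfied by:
  {w: True, b: False}


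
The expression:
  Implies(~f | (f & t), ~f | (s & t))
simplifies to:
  s | ~f | ~t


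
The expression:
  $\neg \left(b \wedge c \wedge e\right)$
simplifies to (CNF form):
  $\neg b \vee \neg c \vee \neg e$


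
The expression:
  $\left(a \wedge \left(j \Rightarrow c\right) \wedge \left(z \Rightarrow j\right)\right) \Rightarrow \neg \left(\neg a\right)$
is always true.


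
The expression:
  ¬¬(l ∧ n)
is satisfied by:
  {n: True, l: True}


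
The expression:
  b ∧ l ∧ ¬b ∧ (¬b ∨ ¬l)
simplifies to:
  False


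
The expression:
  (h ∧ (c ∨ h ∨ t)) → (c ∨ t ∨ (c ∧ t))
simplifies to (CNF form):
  c ∨ t ∨ ¬h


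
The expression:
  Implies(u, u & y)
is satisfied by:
  {y: True, u: False}
  {u: False, y: False}
  {u: True, y: True}


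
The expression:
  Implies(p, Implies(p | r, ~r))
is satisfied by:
  {p: False, r: False}
  {r: True, p: False}
  {p: True, r: False}


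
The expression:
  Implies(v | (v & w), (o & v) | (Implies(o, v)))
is always true.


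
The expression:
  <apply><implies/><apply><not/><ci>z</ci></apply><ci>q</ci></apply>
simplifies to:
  <apply><or/><ci>q</ci><ci>z</ci></apply>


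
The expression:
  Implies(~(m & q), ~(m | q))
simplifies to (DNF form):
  (m & q) | (~m & ~q)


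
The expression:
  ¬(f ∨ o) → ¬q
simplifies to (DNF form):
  f ∨ o ∨ ¬q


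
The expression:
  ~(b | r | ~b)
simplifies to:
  False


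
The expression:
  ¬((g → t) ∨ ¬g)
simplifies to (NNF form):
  g ∧ ¬t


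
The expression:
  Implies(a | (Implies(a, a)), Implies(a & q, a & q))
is always true.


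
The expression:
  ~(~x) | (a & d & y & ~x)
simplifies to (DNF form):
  x | (a & d & y)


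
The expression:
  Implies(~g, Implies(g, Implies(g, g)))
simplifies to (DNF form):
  True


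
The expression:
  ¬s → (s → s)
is always true.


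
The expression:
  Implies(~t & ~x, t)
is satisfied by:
  {x: True, t: True}
  {x: True, t: False}
  {t: True, x: False}


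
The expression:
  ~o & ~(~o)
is never true.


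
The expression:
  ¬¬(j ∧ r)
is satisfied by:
  {r: True, j: True}


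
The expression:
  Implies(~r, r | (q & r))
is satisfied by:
  {r: True}


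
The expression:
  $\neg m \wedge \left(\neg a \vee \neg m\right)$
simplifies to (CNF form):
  $\neg m$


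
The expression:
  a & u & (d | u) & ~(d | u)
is never true.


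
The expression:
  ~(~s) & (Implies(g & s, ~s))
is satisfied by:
  {s: True, g: False}


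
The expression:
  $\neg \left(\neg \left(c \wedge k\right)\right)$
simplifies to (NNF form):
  $c \wedge k$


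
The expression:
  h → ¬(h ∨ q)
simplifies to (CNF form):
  ¬h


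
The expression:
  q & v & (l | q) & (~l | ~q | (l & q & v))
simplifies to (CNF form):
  q & v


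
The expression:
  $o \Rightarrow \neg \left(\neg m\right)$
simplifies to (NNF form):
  $m \vee \neg o$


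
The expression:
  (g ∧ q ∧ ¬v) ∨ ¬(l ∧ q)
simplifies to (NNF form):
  (g ∧ ¬v) ∨ ¬l ∨ ¬q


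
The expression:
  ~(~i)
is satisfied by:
  {i: True}


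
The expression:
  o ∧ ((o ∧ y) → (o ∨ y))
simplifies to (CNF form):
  o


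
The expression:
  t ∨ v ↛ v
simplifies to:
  t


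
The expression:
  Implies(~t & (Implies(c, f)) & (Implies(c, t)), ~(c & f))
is always true.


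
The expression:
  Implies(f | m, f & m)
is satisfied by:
  {f: False, m: False}
  {m: True, f: True}


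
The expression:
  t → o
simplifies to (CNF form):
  o ∨ ¬t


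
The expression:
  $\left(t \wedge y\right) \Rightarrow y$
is always true.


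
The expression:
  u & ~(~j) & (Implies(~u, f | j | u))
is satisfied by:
  {j: True, u: True}


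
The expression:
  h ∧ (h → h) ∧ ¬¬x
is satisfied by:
  {h: True, x: True}


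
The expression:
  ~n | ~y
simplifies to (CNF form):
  ~n | ~y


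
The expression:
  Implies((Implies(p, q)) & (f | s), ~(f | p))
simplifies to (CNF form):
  (p | ~f) & (~f | ~q) & (p | ~f | ~p) & (p | ~f | ~s) & (p | ~p | ~s) & (~f | ~p | ~q) & (~f | ~q | ~s) & (~p | ~q | ~s)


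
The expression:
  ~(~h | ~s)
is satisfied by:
  {h: True, s: True}


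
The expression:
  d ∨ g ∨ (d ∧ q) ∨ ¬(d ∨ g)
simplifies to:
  True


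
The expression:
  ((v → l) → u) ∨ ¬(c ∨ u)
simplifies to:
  u ∨ (v ∧ ¬l) ∨ ¬c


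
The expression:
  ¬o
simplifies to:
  ¬o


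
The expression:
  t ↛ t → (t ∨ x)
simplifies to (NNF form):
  True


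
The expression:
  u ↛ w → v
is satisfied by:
  {v: True, w: True, u: False}
  {v: True, u: False, w: False}
  {w: True, u: False, v: False}
  {w: False, u: False, v: False}
  {v: True, w: True, u: True}
  {v: True, u: True, w: False}
  {w: True, u: True, v: False}


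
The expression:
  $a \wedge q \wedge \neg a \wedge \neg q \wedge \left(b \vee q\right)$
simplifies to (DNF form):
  $\text{False}$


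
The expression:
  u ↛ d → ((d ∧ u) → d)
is always true.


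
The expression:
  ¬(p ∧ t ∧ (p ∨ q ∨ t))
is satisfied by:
  {p: False, t: False}
  {t: True, p: False}
  {p: True, t: False}


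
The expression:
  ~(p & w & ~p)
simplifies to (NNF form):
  True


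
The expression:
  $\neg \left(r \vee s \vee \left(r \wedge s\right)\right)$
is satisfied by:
  {r: False, s: False}


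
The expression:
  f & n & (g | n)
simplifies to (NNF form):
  f & n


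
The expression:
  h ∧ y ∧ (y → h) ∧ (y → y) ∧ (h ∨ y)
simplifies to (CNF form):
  h ∧ y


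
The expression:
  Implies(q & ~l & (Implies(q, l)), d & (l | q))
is always true.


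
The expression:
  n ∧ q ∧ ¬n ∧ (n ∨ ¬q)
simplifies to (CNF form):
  False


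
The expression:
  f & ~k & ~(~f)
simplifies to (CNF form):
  f & ~k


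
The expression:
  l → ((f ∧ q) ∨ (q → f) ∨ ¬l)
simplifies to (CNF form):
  f ∨ ¬l ∨ ¬q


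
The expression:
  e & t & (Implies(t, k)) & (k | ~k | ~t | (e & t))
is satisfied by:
  {t: True, e: True, k: True}


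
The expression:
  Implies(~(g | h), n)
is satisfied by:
  {n: True, g: True, h: True}
  {n: True, g: True, h: False}
  {n: True, h: True, g: False}
  {n: True, h: False, g: False}
  {g: True, h: True, n: False}
  {g: True, h: False, n: False}
  {h: True, g: False, n: False}


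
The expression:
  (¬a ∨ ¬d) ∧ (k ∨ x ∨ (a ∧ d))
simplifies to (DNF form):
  (k ∧ ¬a) ∨ (k ∧ ¬d) ∨ (x ∧ ¬a) ∨ (x ∧ ¬d)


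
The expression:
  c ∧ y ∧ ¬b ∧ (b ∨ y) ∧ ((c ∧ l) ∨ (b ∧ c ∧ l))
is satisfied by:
  {c: True, y: True, l: True, b: False}


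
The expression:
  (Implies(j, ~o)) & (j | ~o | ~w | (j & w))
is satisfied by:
  {w: False, o: False, j: False}
  {j: True, w: False, o: False}
  {w: True, j: False, o: False}
  {j: True, w: True, o: False}
  {o: True, j: False, w: False}


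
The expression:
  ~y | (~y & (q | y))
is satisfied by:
  {y: False}


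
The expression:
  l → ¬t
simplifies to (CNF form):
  ¬l ∨ ¬t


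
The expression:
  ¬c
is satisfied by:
  {c: False}


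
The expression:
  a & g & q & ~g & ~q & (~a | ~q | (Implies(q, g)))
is never true.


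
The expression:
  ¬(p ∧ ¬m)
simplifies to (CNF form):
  m ∨ ¬p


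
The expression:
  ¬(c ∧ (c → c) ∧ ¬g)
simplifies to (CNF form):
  g ∨ ¬c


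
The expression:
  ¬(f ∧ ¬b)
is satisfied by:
  {b: True, f: False}
  {f: False, b: False}
  {f: True, b: True}


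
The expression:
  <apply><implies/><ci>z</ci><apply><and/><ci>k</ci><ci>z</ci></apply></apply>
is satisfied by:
  {k: True, z: False}
  {z: False, k: False}
  {z: True, k: True}


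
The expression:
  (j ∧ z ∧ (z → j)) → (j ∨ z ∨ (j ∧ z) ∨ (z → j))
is always true.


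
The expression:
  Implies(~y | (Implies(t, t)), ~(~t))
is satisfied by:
  {t: True}


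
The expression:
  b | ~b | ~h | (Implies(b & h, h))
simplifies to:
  True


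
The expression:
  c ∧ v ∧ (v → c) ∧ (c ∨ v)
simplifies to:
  c ∧ v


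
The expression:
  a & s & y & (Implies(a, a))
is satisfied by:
  {a: True, s: True, y: True}


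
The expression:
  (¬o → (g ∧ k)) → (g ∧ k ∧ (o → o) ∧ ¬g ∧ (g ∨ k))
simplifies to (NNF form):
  ¬o ∧ (¬g ∨ ¬k)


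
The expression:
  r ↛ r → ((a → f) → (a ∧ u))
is always true.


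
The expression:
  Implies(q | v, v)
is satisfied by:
  {v: True, q: False}
  {q: False, v: False}
  {q: True, v: True}


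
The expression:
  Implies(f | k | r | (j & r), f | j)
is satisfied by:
  {f: True, j: True, r: False, k: False}
  {f: True, k: True, j: True, r: False}
  {f: True, j: True, r: True, k: False}
  {f: True, k: True, j: True, r: True}
  {f: True, r: False, j: False, k: False}
  {f: True, k: True, r: False, j: False}
  {f: True, r: True, j: False, k: False}
  {f: True, k: True, r: True, j: False}
  {j: True, k: False, r: False, f: False}
  {k: True, j: True, r: False, f: False}
  {j: True, r: True, k: False, f: False}
  {k: True, j: True, r: True, f: False}
  {k: False, r: False, j: False, f: False}


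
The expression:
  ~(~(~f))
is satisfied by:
  {f: False}


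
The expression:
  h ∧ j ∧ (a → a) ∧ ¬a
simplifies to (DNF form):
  h ∧ j ∧ ¬a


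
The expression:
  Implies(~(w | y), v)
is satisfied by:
  {y: True, v: True, w: True}
  {y: True, v: True, w: False}
  {y: True, w: True, v: False}
  {y: True, w: False, v: False}
  {v: True, w: True, y: False}
  {v: True, w: False, y: False}
  {w: True, v: False, y: False}


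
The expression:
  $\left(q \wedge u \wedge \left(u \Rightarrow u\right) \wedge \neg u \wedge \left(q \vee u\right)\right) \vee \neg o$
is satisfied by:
  {o: False}


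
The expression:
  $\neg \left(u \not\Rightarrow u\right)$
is always true.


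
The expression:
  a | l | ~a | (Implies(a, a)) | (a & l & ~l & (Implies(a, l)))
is always true.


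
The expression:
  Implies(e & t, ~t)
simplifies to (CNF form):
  ~e | ~t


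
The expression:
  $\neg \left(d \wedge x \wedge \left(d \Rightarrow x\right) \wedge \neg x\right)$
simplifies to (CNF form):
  $\text{True}$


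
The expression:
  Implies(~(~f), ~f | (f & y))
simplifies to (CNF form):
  y | ~f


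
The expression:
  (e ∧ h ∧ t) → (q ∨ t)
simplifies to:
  True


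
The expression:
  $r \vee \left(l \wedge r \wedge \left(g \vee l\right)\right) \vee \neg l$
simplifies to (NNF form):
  $r \vee \neg l$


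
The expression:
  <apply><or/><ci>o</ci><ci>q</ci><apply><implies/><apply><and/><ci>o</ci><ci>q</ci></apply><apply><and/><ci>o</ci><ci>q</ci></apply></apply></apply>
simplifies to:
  <true/>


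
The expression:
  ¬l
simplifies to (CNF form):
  ¬l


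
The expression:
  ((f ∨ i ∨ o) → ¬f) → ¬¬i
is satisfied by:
  {i: True, f: True}
  {i: True, f: False}
  {f: True, i: False}


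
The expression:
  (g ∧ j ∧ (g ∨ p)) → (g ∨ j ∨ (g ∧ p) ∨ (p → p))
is always true.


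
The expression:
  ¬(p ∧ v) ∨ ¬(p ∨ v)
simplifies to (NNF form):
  ¬p ∨ ¬v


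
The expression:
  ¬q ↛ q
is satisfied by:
  {q: False}


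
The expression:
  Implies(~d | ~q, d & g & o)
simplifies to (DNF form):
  (d & q) | (d & g & o) | (d & g & q) | (d & o & q)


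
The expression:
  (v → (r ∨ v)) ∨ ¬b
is always true.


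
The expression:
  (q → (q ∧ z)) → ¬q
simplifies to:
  ¬q ∨ ¬z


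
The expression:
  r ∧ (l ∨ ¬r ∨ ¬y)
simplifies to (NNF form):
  r ∧ (l ∨ ¬y)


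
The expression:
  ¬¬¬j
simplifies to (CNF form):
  ¬j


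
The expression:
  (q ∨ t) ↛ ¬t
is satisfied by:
  {t: True}


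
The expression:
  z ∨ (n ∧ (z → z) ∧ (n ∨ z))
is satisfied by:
  {n: True, z: True}
  {n: True, z: False}
  {z: True, n: False}


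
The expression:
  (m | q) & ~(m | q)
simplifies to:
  False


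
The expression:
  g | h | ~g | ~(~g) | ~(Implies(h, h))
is always true.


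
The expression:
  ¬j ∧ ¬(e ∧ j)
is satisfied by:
  {j: False}


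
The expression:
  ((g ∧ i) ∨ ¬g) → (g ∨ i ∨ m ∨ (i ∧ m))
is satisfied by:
  {i: True, m: True, g: True}
  {i: True, m: True, g: False}
  {i: True, g: True, m: False}
  {i: True, g: False, m: False}
  {m: True, g: True, i: False}
  {m: True, g: False, i: False}
  {g: True, m: False, i: False}


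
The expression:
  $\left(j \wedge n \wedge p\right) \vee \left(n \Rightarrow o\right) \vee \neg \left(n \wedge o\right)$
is always true.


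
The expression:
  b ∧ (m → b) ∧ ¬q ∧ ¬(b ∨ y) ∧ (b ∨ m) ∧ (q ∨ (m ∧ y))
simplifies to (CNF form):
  False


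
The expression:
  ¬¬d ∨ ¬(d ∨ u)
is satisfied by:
  {d: True, u: False}
  {u: False, d: False}
  {u: True, d: True}


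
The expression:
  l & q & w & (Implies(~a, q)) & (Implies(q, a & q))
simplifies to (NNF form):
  a & l & q & w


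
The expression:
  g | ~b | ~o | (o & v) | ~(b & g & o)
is always true.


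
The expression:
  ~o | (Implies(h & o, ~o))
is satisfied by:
  {h: False, o: False}
  {o: True, h: False}
  {h: True, o: False}


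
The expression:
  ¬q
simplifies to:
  ¬q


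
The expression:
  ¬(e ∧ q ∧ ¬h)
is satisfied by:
  {h: True, e: False, q: False}
  {e: False, q: False, h: False}
  {h: True, q: True, e: False}
  {q: True, e: False, h: False}
  {h: True, e: True, q: False}
  {e: True, h: False, q: False}
  {h: True, q: True, e: True}


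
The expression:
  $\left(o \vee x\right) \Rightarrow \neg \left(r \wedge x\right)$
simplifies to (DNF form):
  $\neg r \vee \neg x$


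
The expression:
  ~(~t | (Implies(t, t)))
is never true.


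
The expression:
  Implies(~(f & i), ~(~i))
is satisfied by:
  {i: True}


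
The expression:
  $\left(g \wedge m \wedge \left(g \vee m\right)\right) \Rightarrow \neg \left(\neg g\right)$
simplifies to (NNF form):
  $\text{True}$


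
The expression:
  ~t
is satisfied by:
  {t: False}


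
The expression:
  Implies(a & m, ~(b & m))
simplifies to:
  ~a | ~b | ~m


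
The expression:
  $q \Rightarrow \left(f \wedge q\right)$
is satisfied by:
  {f: True, q: False}
  {q: False, f: False}
  {q: True, f: True}


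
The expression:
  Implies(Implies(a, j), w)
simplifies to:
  w | (a & ~j)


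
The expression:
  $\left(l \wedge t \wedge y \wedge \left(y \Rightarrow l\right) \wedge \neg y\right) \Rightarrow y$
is always true.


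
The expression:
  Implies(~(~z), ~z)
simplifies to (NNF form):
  ~z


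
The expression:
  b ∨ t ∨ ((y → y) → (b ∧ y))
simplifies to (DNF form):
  b ∨ t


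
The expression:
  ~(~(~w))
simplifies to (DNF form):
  ~w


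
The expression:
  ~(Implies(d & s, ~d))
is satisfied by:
  {s: True, d: True}


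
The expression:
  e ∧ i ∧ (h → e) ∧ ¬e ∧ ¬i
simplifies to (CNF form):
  False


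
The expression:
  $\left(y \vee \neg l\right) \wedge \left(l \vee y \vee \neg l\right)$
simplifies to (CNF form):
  $y \vee \neg l$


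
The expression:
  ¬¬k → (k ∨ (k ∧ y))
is always true.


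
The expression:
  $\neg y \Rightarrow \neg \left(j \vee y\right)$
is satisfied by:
  {y: True, j: False}
  {j: False, y: False}
  {j: True, y: True}


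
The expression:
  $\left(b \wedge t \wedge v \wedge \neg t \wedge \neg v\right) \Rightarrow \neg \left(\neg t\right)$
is always true.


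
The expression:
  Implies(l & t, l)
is always true.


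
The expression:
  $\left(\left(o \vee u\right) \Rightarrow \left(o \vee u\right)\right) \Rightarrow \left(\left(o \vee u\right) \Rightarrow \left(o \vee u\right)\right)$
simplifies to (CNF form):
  $\text{True}$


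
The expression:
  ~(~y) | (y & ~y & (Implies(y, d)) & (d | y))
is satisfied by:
  {y: True}


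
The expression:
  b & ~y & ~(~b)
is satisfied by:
  {b: True, y: False}


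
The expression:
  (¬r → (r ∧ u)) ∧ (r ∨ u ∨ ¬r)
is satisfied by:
  {r: True}


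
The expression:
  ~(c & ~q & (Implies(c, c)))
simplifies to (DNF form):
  q | ~c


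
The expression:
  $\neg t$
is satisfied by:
  {t: False}


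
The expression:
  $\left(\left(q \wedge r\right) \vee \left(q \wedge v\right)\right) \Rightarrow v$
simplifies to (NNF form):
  $v \vee \neg q \vee \neg r$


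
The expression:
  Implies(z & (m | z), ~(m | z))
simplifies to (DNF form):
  ~z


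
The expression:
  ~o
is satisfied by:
  {o: False}


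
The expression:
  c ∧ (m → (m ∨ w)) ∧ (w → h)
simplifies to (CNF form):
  c ∧ (h ∨ ¬w)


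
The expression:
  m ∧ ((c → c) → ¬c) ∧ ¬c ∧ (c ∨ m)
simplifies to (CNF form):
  m ∧ ¬c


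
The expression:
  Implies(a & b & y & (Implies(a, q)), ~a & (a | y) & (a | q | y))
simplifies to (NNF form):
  ~a | ~b | ~q | ~y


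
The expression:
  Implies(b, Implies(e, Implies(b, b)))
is always true.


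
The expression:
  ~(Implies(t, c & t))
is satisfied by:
  {t: True, c: False}


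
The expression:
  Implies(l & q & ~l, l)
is always true.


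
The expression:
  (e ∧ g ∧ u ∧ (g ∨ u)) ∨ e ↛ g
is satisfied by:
  {u: True, e: True, g: False}
  {e: True, g: False, u: False}
  {u: True, g: True, e: True}


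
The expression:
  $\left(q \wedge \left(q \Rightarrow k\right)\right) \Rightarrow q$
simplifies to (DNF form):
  $\text{True}$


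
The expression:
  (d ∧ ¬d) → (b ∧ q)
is always true.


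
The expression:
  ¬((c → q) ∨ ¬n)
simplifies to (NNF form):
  c ∧ n ∧ ¬q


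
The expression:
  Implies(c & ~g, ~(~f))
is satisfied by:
  {g: True, f: True, c: False}
  {g: True, f: False, c: False}
  {f: True, g: False, c: False}
  {g: False, f: False, c: False}
  {g: True, c: True, f: True}
  {g: True, c: True, f: False}
  {c: True, f: True, g: False}


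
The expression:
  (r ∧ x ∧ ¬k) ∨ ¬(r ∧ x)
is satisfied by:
  {k: False, x: False, r: False}
  {r: True, k: False, x: False}
  {x: True, k: False, r: False}
  {r: True, x: True, k: False}
  {k: True, r: False, x: False}
  {r: True, k: True, x: False}
  {x: True, k: True, r: False}


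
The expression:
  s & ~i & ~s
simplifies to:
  False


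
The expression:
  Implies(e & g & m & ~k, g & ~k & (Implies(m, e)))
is always true.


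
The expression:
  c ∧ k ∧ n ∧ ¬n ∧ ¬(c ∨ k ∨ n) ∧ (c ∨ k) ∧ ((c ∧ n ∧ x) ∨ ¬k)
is never true.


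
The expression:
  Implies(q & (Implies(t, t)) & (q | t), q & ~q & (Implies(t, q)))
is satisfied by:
  {q: False}


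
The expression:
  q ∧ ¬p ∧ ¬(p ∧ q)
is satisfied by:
  {q: True, p: False}


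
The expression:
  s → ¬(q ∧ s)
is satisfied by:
  {s: False, q: False}
  {q: True, s: False}
  {s: True, q: False}


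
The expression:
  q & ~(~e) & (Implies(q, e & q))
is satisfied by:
  {e: True, q: True}


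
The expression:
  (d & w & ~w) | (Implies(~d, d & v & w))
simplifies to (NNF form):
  d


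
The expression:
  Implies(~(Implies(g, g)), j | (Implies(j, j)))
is always true.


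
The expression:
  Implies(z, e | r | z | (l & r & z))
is always true.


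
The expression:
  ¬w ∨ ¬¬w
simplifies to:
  True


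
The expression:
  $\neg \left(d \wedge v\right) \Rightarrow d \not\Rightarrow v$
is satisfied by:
  {d: True}


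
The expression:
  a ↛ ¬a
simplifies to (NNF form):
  a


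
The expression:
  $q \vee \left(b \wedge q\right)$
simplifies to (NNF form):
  $q$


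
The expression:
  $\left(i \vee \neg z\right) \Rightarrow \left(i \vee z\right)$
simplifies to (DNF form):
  $i \vee z$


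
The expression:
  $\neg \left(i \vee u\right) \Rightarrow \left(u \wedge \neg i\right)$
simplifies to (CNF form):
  $i \vee u$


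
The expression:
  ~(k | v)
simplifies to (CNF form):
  ~k & ~v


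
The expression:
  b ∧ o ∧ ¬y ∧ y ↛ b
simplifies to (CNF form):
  False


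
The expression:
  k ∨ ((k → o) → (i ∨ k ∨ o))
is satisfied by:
  {i: True, k: True, o: True}
  {i: True, k: True, o: False}
  {i: True, o: True, k: False}
  {i: True, o: False, k: False}
  {k: True, o: True, i: False}
  {k: True, o: False, i: False}
  {o: True, k: False, i: False}


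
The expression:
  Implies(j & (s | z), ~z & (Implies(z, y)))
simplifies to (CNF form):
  ~j | ~z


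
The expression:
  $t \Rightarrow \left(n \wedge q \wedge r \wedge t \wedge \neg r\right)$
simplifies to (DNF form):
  $\neg t$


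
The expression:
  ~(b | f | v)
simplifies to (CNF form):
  ~b & ~f & ~v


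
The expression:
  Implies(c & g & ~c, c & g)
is always true.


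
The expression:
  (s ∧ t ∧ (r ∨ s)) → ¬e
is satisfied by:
  {s: False, e: False, t: False}
  {t: True, s: False, e: False}
  {e: True, s: False, t: False}
  {t: True, e: True, s: False}
  {s: True, t: False, e: False}
  {t: True, s: True, e: False}
  {e: True, s: True, t: False}


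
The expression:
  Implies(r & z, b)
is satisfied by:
  {b: True, z: False, r: False}
  {z: False, r: False, b: False}
  {r: True, b: True, z: False}
  {r: True, z: False, b: False}
  {b: True, z: True, r: False}
  {z: True, b: False, r: False}
  {r: True, z: True, b: True}


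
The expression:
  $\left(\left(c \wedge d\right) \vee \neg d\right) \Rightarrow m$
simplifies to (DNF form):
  $m \vee \left(d \wedge \neg c\right)$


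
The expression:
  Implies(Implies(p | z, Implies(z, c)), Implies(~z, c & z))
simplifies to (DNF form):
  z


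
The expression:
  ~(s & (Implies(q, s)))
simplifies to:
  ~s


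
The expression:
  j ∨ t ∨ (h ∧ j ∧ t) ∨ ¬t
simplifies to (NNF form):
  True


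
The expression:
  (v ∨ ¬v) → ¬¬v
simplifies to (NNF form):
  v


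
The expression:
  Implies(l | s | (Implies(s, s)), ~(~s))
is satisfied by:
  {s: True}


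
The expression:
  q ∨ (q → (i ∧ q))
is always true.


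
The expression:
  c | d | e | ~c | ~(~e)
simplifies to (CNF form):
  True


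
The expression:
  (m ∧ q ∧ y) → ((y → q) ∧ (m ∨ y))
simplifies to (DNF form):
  True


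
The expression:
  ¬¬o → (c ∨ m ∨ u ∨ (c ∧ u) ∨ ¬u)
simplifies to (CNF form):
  True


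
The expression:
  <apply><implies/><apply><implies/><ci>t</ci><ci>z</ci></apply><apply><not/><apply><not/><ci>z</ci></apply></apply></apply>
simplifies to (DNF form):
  <apply><or/><ci>t</ci><ci>z</ci></apply>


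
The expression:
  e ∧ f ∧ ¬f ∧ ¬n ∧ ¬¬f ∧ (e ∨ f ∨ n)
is never true.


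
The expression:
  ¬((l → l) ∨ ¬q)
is never true.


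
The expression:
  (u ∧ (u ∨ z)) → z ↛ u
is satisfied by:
  {u: False}


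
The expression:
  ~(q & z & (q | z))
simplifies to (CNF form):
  ~q | ~z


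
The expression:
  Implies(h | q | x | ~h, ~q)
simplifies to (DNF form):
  ~q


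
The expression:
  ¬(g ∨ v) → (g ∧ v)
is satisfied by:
  {v: True, g: True}
  {v: True, g: False}
  {g: True, v: False}


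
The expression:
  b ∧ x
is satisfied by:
  {b: True, x: True}


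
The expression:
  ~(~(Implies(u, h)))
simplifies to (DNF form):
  h | ~u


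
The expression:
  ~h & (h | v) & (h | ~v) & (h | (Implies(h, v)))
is never true.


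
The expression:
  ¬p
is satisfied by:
  {p: False}


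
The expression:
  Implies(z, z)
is always true.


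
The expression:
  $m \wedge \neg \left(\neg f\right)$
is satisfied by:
  {m: True, f: True}


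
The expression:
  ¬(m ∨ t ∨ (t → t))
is never true.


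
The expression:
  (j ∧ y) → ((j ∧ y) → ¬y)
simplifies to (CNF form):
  ¬j ∨ ¬y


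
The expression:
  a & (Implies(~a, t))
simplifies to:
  a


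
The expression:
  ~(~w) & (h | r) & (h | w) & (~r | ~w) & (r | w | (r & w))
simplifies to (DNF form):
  h & w & ~r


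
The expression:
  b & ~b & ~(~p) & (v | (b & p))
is never true.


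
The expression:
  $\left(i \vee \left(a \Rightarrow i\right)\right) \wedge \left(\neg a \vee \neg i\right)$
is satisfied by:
  {a: False}


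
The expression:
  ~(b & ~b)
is always true.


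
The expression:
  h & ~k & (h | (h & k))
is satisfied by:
  {h: True, k: False}


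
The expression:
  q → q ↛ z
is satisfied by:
  {q: False, z: False}
  {z: True, q: False}
  {q: True, z: False}


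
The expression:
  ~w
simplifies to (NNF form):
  ~w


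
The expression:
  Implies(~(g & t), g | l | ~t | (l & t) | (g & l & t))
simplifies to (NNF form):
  g | l | ~t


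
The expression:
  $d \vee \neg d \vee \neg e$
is always true.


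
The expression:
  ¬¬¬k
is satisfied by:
  {k: False}


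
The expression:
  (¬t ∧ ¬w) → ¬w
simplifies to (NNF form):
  True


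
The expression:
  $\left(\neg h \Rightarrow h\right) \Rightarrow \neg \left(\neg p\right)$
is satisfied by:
  {p: True, h: False}
  {h: False, p: False}
  {h: True, p: True}


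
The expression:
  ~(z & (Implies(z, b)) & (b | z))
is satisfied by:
  {z: False, b: False}
  {b: True, z: False}
  {z: True, b: False}


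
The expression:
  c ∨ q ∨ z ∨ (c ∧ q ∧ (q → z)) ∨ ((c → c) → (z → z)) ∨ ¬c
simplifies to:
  True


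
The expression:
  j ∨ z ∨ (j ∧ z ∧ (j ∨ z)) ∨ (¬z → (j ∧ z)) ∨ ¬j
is always true.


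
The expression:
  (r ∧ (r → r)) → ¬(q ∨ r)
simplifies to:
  ¬r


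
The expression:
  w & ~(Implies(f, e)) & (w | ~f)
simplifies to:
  f & w & ~e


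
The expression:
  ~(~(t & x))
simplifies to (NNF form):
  t & x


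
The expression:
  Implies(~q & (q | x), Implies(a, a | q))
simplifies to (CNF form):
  True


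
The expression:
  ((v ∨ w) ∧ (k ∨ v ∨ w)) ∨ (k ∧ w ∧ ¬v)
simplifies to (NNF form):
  v ∨ w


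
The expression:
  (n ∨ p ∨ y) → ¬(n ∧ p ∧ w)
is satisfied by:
  {w: False, p: False, n: False}
  {n: True, w: False, p: False}
  {p: True, w: False, n: False}
  {n: True, p: True, w: False}
  {w: True, n: False, p: False}
  {n: True, w: True, p: False}
  {p: True, w: True, n: False}


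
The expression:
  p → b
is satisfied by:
  {b: True, p: False}
  {p: False, b: False}
  {p: True, b: True}


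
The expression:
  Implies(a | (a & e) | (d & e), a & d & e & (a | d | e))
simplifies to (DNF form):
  (a & d & e) | (~a & ~d) | (~a & ~e)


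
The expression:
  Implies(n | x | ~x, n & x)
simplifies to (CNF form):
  n & x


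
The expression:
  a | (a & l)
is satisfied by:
  {a: True}


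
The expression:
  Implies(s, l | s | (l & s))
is always true.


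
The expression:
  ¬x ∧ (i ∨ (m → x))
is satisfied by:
  {i: True, x: False, m: False}
  {x: False, m: False, i: False}
  {i: True, m: True, x: False}


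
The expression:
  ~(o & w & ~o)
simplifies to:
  True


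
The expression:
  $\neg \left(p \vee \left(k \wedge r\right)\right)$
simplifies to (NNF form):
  $\neg p \wedge \left(\neg k \vee \neg r\right)$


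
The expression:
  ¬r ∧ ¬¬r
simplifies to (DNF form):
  False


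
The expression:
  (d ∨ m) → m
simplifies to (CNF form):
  m ∨ ¬d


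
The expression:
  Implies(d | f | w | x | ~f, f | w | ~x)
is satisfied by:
  {w: True, f: True, x: False}
  {w: True, f: False, x: False}
  {f: True, w: False, x: False}
  {w: False, f: False, x: False}
  {x: True, w: True, f: True}
  {x: True, w: True, f: False}
  {x: True, f: True, w: False}


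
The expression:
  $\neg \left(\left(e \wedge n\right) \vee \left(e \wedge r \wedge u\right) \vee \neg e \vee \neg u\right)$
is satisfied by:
  {e: True, u: True, n: False, r: False}


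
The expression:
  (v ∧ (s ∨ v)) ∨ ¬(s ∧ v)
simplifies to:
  True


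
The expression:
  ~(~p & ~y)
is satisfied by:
  {y: True, p: True}
  {y: True, p: False}
  {p: True, y: False}


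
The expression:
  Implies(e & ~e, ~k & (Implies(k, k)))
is always true.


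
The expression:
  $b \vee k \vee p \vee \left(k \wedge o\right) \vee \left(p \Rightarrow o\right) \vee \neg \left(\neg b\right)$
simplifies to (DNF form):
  $\text{True}$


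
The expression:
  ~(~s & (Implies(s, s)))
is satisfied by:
  {s: True}


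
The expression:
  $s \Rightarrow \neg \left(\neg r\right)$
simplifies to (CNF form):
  $r \vee \neg s$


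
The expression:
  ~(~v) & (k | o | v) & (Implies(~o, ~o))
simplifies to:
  v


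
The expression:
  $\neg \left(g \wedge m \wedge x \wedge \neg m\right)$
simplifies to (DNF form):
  $\text{True}$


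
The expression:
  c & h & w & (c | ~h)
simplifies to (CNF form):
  c & h & w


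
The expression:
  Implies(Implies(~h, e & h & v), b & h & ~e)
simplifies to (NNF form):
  ~h | (b & ~e)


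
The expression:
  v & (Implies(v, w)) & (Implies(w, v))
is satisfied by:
  {w: True, v: True}


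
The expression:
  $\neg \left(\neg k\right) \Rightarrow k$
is always true.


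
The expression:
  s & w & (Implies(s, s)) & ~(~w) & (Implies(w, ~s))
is never true.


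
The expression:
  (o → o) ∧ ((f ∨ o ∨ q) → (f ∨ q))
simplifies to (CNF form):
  f ∨ q ∨ ¬o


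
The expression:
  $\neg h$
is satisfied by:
  {h: False}


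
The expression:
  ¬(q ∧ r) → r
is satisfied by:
  {r: True}


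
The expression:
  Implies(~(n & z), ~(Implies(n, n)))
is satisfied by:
  {z: True, n: True}


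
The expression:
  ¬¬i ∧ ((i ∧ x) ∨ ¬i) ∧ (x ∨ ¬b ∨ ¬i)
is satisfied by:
  {i: True, x: True}


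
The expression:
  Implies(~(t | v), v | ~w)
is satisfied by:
  {t: True, v: True, w: False}
  {t: True, w: False, v: False}
  {v: True, w: False, t: False}
  {v: False, w: False, t: False}
  {t: True, v: True, w: True}
  {t: True, w: True, v: False}
  {v: True, w: True, t: False}


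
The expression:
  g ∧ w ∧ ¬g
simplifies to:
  False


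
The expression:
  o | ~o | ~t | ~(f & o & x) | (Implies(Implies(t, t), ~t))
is always true.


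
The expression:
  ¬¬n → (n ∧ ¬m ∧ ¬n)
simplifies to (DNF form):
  ¬n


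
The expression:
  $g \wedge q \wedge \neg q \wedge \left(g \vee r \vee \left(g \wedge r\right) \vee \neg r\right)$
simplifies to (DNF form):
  $\text{False}$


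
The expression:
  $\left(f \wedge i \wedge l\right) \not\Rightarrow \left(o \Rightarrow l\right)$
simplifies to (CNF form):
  $\text{False}$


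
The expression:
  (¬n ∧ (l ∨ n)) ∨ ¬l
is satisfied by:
  {l: False, n: False}
  {n: True, l: False}
  {l: True, n: False}


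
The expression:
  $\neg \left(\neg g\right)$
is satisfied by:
  {g: True}


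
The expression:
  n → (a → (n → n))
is always true.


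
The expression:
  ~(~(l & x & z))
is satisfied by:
  {z: True, x: True, l: True}


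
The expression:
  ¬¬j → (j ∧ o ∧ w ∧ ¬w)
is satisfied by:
  {j: False}


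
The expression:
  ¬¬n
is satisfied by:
  {n: True}


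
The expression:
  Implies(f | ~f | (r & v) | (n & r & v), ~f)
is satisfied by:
  {f: False}


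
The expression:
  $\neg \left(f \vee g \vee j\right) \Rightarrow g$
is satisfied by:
  {j: True, g: True, f: True}
  {j: True, g: True, f: False}
  {j: True, f: True, g: False}
  {j: True, f: False, g: False}
  {g: True, f: True, j: False}
  {g: True, f: False, j: False}
  {f: True, g: False, j: False}


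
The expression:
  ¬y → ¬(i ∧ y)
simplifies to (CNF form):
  True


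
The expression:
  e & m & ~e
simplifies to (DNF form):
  False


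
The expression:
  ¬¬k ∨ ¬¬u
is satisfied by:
  {k: True, u: True}
  {k: True, u: False}
  {u: True, k: False}


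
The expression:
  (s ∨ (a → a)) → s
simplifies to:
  s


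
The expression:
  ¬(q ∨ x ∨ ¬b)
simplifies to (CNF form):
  b ∧ ¬q ∧ ¬x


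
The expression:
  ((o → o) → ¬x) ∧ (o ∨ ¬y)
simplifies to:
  ¬x ∧ (o ∨ ¬y)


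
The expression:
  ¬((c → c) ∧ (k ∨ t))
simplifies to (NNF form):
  ¬k ∧ ¬t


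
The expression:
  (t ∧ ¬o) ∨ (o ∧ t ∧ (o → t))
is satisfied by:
  {t: True}


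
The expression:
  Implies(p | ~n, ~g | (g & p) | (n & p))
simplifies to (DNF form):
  n | p | ~g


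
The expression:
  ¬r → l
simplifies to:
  l ∨ r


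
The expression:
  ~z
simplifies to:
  ~z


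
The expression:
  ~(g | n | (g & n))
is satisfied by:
  {n: False, g: False}


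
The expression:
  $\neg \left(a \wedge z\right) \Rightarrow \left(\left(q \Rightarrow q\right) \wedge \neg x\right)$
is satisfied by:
  {z: True, a: True, x: False}
  {z: True, a: False, x: False}
  {a: True, z: False, x: False}
  {z: False, a: False, x: False}
  {x: True, z: True, a: True}


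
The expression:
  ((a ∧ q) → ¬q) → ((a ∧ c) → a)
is always true.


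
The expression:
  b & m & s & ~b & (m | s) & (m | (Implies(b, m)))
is never true.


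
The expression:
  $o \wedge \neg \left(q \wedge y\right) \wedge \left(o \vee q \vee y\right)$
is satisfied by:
  {o: True, q: False, y: False}
  {o: True, y: True, q: False}
  {o: True, q: True, y: False}


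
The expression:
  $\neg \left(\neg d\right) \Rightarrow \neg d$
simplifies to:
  $\neg d$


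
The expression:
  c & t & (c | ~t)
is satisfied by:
  {t: True, c: True}


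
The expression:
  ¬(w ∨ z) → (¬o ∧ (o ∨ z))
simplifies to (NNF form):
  w ∨ z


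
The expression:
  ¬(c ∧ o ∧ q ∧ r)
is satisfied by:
  {o: False, c: False, q: False, r: False}
  {r: True, o: False, c: False, q: False}
  {q: True, o: False, c: False, r: False}
  {r: True, q: True, o: False, c: False}
  {c: True, r: False, o: False, q: False}
  {r: True, c: True, o: False, q: False}
  {q: True, c: True, r: False, o: False}
  {r: True, q: True, c: True, o: False}
  {o: True, q: False, c: False, r: False}
  {r: True, o: True, q: False, c: False}
  {q: True, o: True, r: False, c: False}
  {r: True, q: True, o: True, c: False}
  {c: True, o: True, q: False, r: False}
  {r: True, c: True, o: True, q: False}
  {q: True, c: True, o: True, r: False}


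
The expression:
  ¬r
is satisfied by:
  {r: False}


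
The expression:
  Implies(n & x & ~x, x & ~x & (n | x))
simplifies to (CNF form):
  True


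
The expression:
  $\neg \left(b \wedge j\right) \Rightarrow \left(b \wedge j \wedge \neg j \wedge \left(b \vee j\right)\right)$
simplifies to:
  $b \wedge j$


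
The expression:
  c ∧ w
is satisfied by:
  {c: True, w: True}


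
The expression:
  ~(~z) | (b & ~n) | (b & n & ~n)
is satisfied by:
  {b: True, z: True, n: False}
  {z: True, n: False, b: False}
  {b: True, z: True, n: True}
  {z: True, n: True, b: False}
  {b: True, n: False, z: False}


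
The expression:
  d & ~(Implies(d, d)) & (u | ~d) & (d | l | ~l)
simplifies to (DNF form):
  False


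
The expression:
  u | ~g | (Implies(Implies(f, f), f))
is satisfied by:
  {u: True, f: True, g: False}
  {u: True, f: False, g: False}
  {f: True, u: False, g: False}
  {u: False, f: False, g: False}
  {g: True, u: True, f: True}
  {g: True, u: True, f: False}
  {g: True, f: True, u: False}


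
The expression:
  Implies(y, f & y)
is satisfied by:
  {f: True, y: False}
  {y: False, f: False}
  {y: True, f: True}


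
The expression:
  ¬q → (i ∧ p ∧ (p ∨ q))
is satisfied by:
  {q: True, p: True, i: True}
  {q: True, p: True, i: False}
  {q: True, i: True, p: False}
  {q: True, i: False, p: False}
  {p: True, i: True, q: False}


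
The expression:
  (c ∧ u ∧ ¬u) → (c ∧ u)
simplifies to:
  True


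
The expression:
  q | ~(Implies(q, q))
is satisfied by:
  {q: True}


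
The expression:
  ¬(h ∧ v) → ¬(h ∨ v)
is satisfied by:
  {v: False, h: False}
  {h: True, v: True}


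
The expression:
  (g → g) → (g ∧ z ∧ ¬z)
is never true.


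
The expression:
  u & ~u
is never true.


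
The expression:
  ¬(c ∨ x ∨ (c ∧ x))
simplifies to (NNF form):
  ¬c ∧ ¬x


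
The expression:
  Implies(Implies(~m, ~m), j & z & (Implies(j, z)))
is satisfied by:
  {z: True, j: True}


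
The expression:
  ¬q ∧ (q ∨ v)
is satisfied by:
  {v: True, q: False}


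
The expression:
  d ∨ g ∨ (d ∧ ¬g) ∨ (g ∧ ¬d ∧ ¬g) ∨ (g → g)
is always true.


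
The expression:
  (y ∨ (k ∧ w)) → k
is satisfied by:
  {k: True, y: False}
  {y: False, k: False}
  {y: True, k: True}
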